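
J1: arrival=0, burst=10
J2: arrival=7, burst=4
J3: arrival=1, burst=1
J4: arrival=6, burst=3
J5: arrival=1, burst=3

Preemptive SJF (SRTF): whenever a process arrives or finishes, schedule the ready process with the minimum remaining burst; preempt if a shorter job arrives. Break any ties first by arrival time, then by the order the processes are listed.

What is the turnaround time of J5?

Gantt: | J1 0-1 | J3 1-2 | J5 2-5 | J1 5-6 | J4 6-9 | J2 9-13 | J1 13-21 |
Completion: J1=21  J2=13  J3=2  J4=9  J5=5
Turnaround(J5) = completion − arrival = 5 − 1 = 4

4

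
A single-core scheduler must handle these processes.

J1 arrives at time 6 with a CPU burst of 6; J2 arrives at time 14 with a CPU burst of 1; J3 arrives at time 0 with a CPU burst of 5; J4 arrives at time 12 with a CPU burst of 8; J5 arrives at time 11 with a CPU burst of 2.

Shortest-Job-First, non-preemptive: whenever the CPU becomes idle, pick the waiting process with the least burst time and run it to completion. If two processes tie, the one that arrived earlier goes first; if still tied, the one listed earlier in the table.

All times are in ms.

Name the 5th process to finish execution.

Schedule: | J3 0-5 | idle 5-6 | J1 6-12 | J5 12-14 | J2 14-15 | J4 15-23 |
Completion: J1=12  J2=15  J3=5  J4=23  J5=14
Turnaround (C−A): J1=6  J2=1  J3=5  J4=11  J5=3
Finish order: J3 → J1 → J5 → J2 → J4

J4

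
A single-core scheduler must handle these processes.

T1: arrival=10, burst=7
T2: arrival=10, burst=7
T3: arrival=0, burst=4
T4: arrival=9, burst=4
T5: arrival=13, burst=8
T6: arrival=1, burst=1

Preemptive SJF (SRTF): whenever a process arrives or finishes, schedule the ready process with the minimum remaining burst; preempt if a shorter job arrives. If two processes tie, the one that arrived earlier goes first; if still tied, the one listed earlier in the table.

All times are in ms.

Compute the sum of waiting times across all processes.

28

Timeline: | T3 0-1 | T6 1-2 | T3 2-5 | idle 5-9 | T4 9-13 | T1 13-20 | T2 20-27 | T5 27-35 |
Completion: T1=20  T2=27  T3=5  T4=13  T5=35  T6=2
Waiting = turnaround − burst: T1=3, T2=10, T3=1, T4=0, T5=14, T6=0
Total waiting = 3 + 10 + 1 + 0 + 14 + 0 = 28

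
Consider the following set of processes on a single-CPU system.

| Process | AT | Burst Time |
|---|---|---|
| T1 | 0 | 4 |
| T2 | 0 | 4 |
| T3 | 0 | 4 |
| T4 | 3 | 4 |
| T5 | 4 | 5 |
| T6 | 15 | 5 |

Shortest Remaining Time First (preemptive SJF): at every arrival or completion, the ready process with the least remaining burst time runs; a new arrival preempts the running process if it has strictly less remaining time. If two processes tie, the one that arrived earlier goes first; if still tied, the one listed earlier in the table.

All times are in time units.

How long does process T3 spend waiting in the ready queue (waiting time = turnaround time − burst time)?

Schedule: | T1 0-4 | T2 4-8 | T3 8-12 | T4 12-16 | T5 16-21 | T6 21-26 |
Completion: T1=4  T2=8  T3=12  T4=16  T5=21  T6=26
Waiting(T3) = turnaround − burst = 12 − 4 = 8

8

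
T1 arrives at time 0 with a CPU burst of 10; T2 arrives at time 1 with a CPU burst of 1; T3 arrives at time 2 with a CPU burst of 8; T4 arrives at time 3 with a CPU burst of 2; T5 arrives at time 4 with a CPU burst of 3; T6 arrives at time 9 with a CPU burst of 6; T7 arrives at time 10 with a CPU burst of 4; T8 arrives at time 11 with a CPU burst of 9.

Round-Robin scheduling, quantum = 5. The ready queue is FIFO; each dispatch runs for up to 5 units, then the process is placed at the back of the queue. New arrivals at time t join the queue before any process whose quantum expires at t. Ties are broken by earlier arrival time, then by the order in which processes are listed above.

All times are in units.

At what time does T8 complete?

Timeline: | T1 0-5 | T2 5-6 | T3 6-11 | T4 11-13 | T5 13-16 | T1 16-21 | T6 21-26 | T7 26-30 | T8 30-35 | T3 35-38 | T6 38-39 | T8 39-43 |
Completion: T1=21  T2=6  T3=38  T4=13  T5=16  T6=39  T7=30  T8=43
Turnaround (C−A): T1=21  T2=5  T3=36  T4=10  T5=12  T6=30  T7=20  T8=32

43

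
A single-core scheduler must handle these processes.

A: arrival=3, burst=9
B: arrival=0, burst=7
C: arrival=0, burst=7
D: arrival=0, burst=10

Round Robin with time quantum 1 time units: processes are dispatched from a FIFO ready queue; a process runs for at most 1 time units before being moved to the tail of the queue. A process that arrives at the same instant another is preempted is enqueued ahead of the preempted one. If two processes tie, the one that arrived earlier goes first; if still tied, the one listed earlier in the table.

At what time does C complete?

25

Schedule: | B 0-1 | C 1-2 | D 2-3 | B 3-4 | C 4-5 | A 5-6 | D 6-7 | B 7-8 | C 8-9 | A 9-10 | D 10-11 | B 11-12 | C 12-13 | A 13-14 | D 14-15 | B 15-16 | C 16-17 | A 17-18 | D 18-19 | B 19-20 | C 20-21 | A 21-22 | D 22-23 | B 23-24 | C 24-25 | A 25-26 | D 26-27 | A 27-28 | D 28-29 | A 29-30 | D 30-31 | A 31-32 | D 32-33 |
Completion: A=32  B=24  C=25  D=33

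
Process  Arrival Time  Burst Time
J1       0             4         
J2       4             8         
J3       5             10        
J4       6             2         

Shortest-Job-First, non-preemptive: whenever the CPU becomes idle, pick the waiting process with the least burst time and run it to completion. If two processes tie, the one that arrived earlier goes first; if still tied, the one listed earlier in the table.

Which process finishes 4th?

Timeline: | J1 0-4 | J2 4-12 | J4 12-14 | J3 14-24 |
Completion: J1=4  J2=12  J3=24  J4=14
Turnaround (C−A): J1=4  J2=8  J3=19  J4=8
Finish order: J1 → J2 → J4 → J3

J3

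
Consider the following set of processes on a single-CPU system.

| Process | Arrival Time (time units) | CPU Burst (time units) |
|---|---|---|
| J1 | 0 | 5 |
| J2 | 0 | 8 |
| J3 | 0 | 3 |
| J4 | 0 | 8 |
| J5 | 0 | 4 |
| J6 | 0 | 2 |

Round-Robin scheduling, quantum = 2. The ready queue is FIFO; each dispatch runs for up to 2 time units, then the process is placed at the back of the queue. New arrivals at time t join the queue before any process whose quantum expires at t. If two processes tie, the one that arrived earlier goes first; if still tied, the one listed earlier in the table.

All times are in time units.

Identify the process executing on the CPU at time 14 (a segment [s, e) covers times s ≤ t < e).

J2

Gantt: | J1 0-2 | J2 2-4 | J3 4-6 | J4 6-8 | J5 8-10 | J6 10-12 | J1 12-14 | J2 14-16 | J3 16-17 | J4 17-19 | J5 19-21 | J1 21-22 | J2 22-24 | J4 24-26 | J2 26-28 | J4 28-30 |
Completion: J1=22  J2=28  J3=17  J4=30  J5=21  J6=12
Turnaround (C−A): J1=22  J2=28  J3=17  J4=30  J5=21  J6=12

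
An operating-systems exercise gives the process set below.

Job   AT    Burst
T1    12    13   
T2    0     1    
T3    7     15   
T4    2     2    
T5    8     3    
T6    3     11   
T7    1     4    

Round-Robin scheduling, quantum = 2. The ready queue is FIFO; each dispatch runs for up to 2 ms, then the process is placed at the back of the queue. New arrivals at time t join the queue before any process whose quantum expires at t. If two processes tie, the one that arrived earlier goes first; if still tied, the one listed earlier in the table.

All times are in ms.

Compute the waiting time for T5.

Gantt: | T2 0-1 | T7 1-3 | T4 3-5 | T6 5-7 | T7 7-9 | T3 9-11 | T6 11-13 | T5 13-15 | T3 15-17 | T1 17-19 | T6 19-21 | T5 21-22 | T3 22-24 | T1 24-26 | T6 26-28 | T3 28-30 | T1 30-32 | T6 32-34 | T3 34-36 | T1 36-38 | T6 38-39 | T3 39-41 | T1 41-43 | T3 43-45 | T1 45-47 | T3 47-48 | T1 48-49 |
Completion: T1=49  T2=1  T3=48  T4=5  T5=22  T6=39  T7=9
Waiting(T5) = turnaround − burst = 14 − 3 = 11

11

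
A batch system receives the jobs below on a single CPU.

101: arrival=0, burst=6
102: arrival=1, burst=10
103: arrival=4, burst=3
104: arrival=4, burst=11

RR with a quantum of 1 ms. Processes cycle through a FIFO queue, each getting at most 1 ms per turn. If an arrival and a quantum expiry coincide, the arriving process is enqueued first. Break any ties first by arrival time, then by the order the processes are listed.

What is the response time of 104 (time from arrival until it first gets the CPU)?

Timeline: | 101 0-1 | 102 1-2 | 101 2-3 | 102 3-4 | 101 4-5 | 103 5-6 | 104 6-7 | 102 7-8 | 101 8-9 | 103 9-10 | 104 10-11 | 102 11-12 | 101 12-13 | 103 13-14 | 104 14-15 | 102 15-16 | 101 16-17 | 104 17-18 | 102 18-19 | 104 19-20 | 102 20-21 | 104 21-22 | 102 22-23 | 104 23-24 | 102 24-25 | 104 25-26 | 102 26-27 | 104 27-30 |
Completion: 101=17  102=27  103=14  104=30
Response(104) = first start − arrival = 6 − 4 = 2

2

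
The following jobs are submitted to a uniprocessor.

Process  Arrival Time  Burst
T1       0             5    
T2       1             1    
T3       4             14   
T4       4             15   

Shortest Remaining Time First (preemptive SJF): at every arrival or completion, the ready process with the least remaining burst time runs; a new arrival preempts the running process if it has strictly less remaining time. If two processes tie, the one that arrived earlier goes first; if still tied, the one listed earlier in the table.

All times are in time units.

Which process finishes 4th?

Timeline: | T1 0-1 | T2 1-2 | T1 2-6 | T3 6-20 | T4 20-35 |
Completion: T1=6  T2=2  T3=20  T4=35
Finish order: T2 → T1 → T3 → T4

T4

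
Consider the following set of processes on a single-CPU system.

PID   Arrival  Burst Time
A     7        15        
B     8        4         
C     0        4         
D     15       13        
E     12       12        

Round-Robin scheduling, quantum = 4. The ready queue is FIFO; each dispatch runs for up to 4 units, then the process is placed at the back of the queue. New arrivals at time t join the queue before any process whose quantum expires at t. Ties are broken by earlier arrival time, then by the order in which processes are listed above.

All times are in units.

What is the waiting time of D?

Schedule: | C 0-4 | idle 4-7 | A 7-11 | B 11-15 | A 15-19 | E 19-23 | D 23-27 | A 27-31 | E 31-35 | D 35-39 | A 39-42 | E 42-46 | D 46-51 |
Completion: A=42  B=15  C=4  D=51  E=46
Waiting(D) = turnaround − burst = 36 − 13 = 23

23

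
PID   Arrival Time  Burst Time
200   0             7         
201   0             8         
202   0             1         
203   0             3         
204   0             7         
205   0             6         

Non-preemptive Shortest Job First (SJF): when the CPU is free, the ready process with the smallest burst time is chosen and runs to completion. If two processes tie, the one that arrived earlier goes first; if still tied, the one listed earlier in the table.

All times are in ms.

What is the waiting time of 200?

10

Timeline: | 202 0-1 | 203 1-4 | 205 4-10 | 200 10-17 | 204 17-24 | 201 24-32 |
Completion: 200=17  201=32  202=1  203=4  204=24  205=10
Turnaround (C−A): 200=17  201=32  202=1  203=4  204=24  205=10
Waiting(200) = turnaround − burst = 17 − 7 = 10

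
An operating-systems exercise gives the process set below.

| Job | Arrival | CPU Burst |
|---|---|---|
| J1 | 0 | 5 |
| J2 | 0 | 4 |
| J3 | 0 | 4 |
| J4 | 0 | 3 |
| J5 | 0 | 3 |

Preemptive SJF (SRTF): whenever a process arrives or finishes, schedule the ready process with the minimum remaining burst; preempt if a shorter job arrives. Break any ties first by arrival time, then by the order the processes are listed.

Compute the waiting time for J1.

14

Timeline: | J4 0-3 | J5 3-6 | J2 6-10 | J3 10-14 | J1 14-19 |
Completion: J1=19  J2=10  J3=14  J4=3  J5=6
Turnaround (C−A): J1=19  J2=10  J3=14  J4=3  J5=6
Waiting(J1) = turnaround − burst = 19 − 5 = 14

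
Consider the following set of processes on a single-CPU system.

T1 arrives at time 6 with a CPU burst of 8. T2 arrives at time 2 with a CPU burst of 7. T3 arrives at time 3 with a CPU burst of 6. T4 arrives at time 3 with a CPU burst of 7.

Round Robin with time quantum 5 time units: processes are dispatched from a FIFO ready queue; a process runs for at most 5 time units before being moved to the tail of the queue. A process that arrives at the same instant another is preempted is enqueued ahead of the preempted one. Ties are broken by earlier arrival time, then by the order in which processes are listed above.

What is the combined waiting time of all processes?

Schedule: | idle 0-2 | T2 2-7 | T3 7-12 | T4 12-17 | T1 17-22 | T2 22-24 | T3 24-25 | T4 25-27 | T1 27-30 |
Completion: T1=30  T2=24  T3=25  T4=27
Turnaround (C−A): T1=24  T2=22  T3=22  T4=24
Waiting = turnaround − burst: T1=16, T2=15, T3=16, T4=17
Total waiting = 16 + 15 + 16 + 17 = 64

64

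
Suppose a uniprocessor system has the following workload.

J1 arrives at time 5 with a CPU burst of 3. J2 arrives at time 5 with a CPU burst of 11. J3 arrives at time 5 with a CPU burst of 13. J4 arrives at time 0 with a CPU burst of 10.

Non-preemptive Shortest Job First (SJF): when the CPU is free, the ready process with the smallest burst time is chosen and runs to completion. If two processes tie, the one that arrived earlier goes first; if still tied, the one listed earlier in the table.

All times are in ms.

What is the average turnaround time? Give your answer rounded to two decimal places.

17.25

Timeline: | J4 0-10 | J1 10-13 | J2 13-24 | J3 24-37 |
Completion: J1=13  J2=24  J3=37  J4=10
Turnaround (C−A): J1=8  J2=19  J3=32  J4=10
Turnaround times: J1=8, J2=19, J3=32, J4=10
Average turnaround = (8+19+32+10) / 4 = 69/4 = 17.25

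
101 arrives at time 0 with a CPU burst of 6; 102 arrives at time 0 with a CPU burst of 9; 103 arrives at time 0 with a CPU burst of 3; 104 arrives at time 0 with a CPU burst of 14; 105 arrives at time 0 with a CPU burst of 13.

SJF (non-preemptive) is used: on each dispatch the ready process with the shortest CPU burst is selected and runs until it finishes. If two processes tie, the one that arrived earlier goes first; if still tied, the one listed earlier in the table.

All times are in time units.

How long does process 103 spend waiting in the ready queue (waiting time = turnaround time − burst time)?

Schedule: | 103 0-3 | 101 3-9 | 102 9-18 | 105 18-31 | 104 31-45 |
Completion: 101=9  102=18  103=3  104=45  105=31
Waiting(103) = turnaround − burst = 3 − 3 = 0

0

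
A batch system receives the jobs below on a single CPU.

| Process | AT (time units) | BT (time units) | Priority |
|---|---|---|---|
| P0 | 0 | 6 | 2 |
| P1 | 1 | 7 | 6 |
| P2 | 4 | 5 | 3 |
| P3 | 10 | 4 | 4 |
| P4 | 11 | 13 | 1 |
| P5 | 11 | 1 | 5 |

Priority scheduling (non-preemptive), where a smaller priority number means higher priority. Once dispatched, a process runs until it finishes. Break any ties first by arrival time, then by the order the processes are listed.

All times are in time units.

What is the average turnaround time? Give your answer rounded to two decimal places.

Gantt: | P0 0-6 | P2 6-11 | P4 11-24 | P3 24-28 | P5 28-29 | P1 29-36 |
Completion: P0=6  P1=36  P2=11  P3=28  P4=24  P5=29
Turnaround times: P0=6, P1=35, P2=7, P3=18, P4=13, P5=18
Average turnaround = (6+35+7+18+13+18) / 6 = 97/6 = 16.17

16.17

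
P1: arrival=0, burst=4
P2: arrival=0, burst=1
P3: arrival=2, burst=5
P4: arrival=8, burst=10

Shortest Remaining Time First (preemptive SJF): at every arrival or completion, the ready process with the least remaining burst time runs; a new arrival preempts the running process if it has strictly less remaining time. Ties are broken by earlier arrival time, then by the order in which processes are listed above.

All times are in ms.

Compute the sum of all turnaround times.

26

Timeline: | P2 0-1 | P1 1-5 | P3 5-10 | P4 10-20 |
Completion: P1=5  P2=1  P3=10  P4=20
Turnaround (C−A): P1=5  P2=1  P3=8  P4=12
Turnaround = completion − arrival: P1=5, P2=1, P3=8, P4=12
Total turnaround = 5 + 1 + 8 + 12 = 26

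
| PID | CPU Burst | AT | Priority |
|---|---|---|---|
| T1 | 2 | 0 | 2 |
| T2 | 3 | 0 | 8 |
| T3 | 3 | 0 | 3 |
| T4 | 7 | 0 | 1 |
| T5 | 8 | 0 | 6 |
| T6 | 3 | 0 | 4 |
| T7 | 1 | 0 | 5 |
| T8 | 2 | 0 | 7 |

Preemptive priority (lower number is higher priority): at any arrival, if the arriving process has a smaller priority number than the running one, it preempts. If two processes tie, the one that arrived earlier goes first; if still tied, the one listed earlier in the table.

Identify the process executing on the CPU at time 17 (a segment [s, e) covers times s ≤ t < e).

T5

Gantt: | T4 0-7 | T1 7-9 | T3 9-12 | T6 12-15 | T7 15-16 | T5 16-24 | T8 24-26 | T2 26-29 |
Completion: T1=9  T2=29  T3=12  T4=7  T5=24  T6=15  T7=16  T8=26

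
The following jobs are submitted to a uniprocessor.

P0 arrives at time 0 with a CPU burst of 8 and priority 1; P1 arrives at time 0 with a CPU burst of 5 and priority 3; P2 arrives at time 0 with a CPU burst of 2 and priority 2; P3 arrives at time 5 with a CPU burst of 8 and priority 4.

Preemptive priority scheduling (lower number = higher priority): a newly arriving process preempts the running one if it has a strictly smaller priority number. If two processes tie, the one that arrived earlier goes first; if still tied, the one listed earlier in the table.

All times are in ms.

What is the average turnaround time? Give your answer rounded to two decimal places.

12.75

Timeline: | P0 0-8 | P2 8-10 | P1 10-15 | P3 15-23 |
Completion: P0=8  P1=15  P2=10  P3=23
Turnaround (C−A): P0=8  P1=15  P2=10  P3=18
Turnaround times: P0=8, P1=15, P2=10, P3=18
Average turnaround = (8+15+10+18) / 4 = 51/4 = 12.75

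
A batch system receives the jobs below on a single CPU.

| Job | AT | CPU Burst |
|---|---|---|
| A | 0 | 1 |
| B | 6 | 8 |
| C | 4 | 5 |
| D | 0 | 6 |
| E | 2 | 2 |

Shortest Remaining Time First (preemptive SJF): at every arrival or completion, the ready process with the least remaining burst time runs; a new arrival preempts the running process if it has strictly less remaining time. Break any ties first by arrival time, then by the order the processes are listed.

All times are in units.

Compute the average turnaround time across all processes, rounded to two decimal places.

Gantt: | A 0-1 | D 1-2 | E 2-4 | D 4-9 | C 9-14 | B 14-22 |
Completion: A=1  B=22  C=14  D=9  E=4
Turnaround (C−A): A=1  B=16  C=10  D=9  E=2
Turnaround times: A=1, B=16, C=10, D=9, E=2
Average turnaround = (1+16+10+9+2) / 5 = 38/5 = 7.60

7.60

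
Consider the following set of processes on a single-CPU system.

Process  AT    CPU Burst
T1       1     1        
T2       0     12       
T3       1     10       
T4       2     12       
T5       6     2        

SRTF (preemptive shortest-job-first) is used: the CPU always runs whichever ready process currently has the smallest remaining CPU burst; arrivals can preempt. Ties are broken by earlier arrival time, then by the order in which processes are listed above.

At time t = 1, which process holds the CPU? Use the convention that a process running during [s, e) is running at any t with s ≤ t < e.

T1

Schedule: | T2 0-1 | T1 1-2 | T3 2-6 | T5 6-8 | T3 8-14 | T2 14-25 | T4 25-37 |
Completion: T1=2  T2=25  T3=14  T4=37  T5=8
Turnaround (C−A): T1=1  T2=25  T3=13  T4=35  T5=2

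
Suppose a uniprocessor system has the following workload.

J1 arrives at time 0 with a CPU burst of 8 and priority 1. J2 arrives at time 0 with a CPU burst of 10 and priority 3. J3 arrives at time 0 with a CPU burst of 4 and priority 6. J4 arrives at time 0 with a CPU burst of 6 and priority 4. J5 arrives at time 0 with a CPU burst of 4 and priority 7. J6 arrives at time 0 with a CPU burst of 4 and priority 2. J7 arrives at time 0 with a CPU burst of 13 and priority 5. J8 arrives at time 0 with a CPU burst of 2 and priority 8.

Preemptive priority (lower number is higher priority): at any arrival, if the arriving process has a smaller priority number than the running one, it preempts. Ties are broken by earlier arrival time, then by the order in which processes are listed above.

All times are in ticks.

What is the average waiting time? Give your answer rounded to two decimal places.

25.63

Timeline: | J1 0-8 | J6 8-12 | J2 12-22 | J4 22-28 | J7 28-41 | J3 41-45 | J5 45-49 | J8 49-51 |
Completion: J1=8  J2=22  J3=45  J4=28  J5=49  J6=12  J7=41  J8=51
Turnaround (C−A): J1=8  J2=22  J3=45  J4=28  J5=49  J6=12  J7=41  J8=51
Waiting times: J1=0, J2=12, J3=41, J4=22, J5=45, J6=8, J7=28, J8=49
Average waiting = (0+12+41+22+45+8+28+49) / 8 = 205/8 = 25.63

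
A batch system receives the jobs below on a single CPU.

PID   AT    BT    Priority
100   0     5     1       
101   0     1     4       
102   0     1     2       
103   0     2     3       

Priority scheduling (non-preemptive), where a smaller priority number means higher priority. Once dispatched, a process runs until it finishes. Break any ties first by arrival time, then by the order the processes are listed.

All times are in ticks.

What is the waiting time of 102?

Timeline: | 100 0-5 | 102 5-6 | 103 6-8 | 101 8-9 |
Completion: 100=5  101=9  102=6  103=8
Turnaround (C−A): 100=5  101=9  102=6  103=8
Waiting(102) = turnaround − burst = 6 − 1 = 5

5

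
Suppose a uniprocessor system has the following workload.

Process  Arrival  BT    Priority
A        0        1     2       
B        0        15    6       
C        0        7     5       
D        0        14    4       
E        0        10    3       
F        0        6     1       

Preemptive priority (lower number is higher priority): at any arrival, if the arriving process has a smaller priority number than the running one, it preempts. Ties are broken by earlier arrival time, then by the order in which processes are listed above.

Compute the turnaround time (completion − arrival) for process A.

7

Gantt: | F 0-6 | A 6-7 | E 7-17 | D 17-31 | C 31-38 | B 38-53 |
Completion: A=7  B=53  C=38  D=31  E=17  F=6
Turnaround (C−A): A=7  B=53  C=38  D=31  E=17  F=6
Turnaround(A) = completion − arrival = 7 − 0 = 7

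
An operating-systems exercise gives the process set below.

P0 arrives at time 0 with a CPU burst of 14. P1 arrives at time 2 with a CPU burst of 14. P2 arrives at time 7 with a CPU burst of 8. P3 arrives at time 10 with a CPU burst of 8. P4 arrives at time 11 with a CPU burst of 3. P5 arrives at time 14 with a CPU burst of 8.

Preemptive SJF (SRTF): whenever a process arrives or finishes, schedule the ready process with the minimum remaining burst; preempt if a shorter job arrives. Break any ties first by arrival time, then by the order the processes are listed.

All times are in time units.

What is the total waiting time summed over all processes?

Gantt: | P0 0-14 | P4 14-17 | P2 17-25 | P3 25-33 | P5 33-41 | P1 41-55 |
Completion: P0=14  P1=55  P2=25  P3=33  P4=17  P5=41
Waiting = turnaround − burst: P0=0, P1=39, P2=10, P3=15, P4=3, P5=19
Total waiting = 0 + 39 + 10 + 15 + 3 + 19 = 86

86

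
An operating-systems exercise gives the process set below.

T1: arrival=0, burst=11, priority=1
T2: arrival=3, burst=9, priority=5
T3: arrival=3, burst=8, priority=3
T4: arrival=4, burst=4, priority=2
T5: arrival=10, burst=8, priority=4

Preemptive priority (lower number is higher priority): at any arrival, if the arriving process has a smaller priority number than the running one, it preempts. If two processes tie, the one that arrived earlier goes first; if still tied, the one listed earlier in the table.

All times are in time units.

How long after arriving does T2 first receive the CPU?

28

Timeline: | T1 0-11 | T4 11-15 | T3 15-23 | T5 23-31 | T2 31-40 |
Completion: T1=11  T2=40  T3=23  T4=15  T5=31
Response(T2) = first start − arrival = 31 − 3 = 28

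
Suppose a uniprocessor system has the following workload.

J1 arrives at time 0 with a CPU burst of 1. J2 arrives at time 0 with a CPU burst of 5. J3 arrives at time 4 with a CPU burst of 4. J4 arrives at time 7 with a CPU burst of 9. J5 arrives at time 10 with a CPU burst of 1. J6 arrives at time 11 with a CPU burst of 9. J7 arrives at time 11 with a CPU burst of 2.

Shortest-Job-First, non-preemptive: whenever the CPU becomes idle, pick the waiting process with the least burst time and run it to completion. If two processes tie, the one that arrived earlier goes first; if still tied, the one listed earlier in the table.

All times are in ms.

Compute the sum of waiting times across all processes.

20

Gantt: | J1 0-1 | J2 1-6 | J3 6-10 | J5 10-11 | J7 11-13 | J4 13-22 | J6 22-31 |
Completion: J1=1  J2=6  J3=10  J4=22  J5=11  J6=31  J7=13
Turnaround (C−A): J1=1  J2=6  J3=6  J4=15  J5=1  J6=20  J7=2
Waiting = turnaround − burst: J1=0, J2=1, J3=2, J4=6, J5=0, J6=11, J7=0
Total waiting = 0 + 1 + 2 + 6 + 0 + 11 + 0 = 20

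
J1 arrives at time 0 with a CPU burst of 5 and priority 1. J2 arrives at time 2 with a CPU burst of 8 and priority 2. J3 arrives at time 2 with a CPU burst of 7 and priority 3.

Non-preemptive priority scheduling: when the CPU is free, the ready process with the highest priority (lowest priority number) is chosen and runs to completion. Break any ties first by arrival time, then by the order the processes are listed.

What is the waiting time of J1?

0

Schedule: | J1 0-5 | J2 5-13 | J3 13-20 |
Completion: J1=5  J2=13  J3=20
Turnaround (C−A): J1=5  J2=11  J3=18
Waiting(J1) = turnaround − burst = 5 − 5 = 0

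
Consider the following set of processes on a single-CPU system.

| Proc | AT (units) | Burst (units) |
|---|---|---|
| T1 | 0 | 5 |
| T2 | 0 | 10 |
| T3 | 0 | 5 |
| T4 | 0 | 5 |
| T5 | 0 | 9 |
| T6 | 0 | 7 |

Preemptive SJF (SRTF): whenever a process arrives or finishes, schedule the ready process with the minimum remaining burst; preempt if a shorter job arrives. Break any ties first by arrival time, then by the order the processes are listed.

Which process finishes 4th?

Timeline: | T1 0-5 | T3 5-10 | T4 10-15 | T6 15-22 | T5 22-31 | T2 31-41 |
Completion: T1=5  T2=41  T3=10  T4=15  T5=31  T6=22
Turnaround (C−A): T1=5  T2=41  T3=10  T4=15  T5=31  T6=22
Finish order: T1 → T3 → T4 → T6 → T5 → T2

T6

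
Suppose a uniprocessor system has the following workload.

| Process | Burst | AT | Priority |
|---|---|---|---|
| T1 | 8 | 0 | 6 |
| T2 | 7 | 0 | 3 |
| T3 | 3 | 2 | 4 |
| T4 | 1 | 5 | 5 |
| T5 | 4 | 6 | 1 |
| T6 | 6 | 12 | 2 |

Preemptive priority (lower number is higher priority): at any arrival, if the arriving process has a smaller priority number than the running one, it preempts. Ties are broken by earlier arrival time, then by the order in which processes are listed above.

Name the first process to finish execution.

T5

Timeline: | T2 0-6 | T5 6-10 | T2 10-11 | T3 11-12 | T6 12-18 | T3 18-20 | T4 20-21 | T1 21-29 |
Completion: T1=29  T2=11  T3=20  T4=21  T5=10  T6=18
Finish order: T5 → T2 → T6 → T3 → T4 → T1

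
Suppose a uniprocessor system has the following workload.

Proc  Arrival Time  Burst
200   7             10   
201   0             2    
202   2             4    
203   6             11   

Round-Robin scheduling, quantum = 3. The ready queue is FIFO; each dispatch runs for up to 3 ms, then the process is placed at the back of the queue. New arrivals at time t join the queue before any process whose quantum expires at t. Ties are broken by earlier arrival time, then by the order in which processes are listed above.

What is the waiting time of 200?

10

Gantt: | 201 0-2 | 202 2-6 | 203 6-9 | 200 9-12 | 203 12-15 | 200 15-18 | 203 18-21 | 200 21-24 | 203 24-26 | 200 26-27 |
Completion: 200=27  201=2  202=6  203=26
Turnaround (C−A): 200=20  201=2  202=4  203=20
Waiting(200) = turnaround − burst = 20 − 10 = 10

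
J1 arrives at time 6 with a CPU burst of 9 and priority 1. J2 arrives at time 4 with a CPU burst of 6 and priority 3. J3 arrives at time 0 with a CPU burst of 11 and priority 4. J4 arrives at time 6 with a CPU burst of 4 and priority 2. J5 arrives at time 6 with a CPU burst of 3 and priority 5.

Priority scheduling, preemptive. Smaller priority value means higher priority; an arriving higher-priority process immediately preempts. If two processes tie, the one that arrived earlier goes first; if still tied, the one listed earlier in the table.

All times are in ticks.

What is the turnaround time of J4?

Timeline: | J3 0-4 | J2 4-6 | J1 6-15 | J4 15-19 | J2 19-23 | J3 23-30 | J5 30-33 |
Completion: J1=15  J2=23  J3=30  J4=19  J5=33
Turnaround (C−A): J1=9  J2=19  J3=30  J4=13  J5=27
Turnaround(J4) = completion − arrival = 19 − 6 = 13

13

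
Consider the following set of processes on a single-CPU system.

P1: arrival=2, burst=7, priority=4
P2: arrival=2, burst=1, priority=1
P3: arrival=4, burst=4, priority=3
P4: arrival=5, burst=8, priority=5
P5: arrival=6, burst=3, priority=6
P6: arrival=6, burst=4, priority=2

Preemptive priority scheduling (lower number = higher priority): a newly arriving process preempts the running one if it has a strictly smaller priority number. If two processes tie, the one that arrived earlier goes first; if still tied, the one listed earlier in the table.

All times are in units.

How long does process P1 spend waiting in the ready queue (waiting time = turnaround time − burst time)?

Timeline: | idle 0-2 | P2 2-3 | P1 3-4 | P3 4-6 | P6 6-10 | P3 10-12 | P1 12-18 | P4 18-26 | P5 26-29 |
Completion: P1=18  P2=3  P3=12  P4=26  P5=29  P6=10
Waiting(P1) = turnaround − burst = 16 − 7 = 9

9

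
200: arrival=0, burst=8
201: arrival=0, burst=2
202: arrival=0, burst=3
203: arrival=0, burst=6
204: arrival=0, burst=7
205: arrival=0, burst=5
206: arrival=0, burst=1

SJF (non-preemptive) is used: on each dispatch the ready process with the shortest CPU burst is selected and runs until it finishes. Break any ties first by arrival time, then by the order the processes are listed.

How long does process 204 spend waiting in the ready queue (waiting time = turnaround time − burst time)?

17

Timeline: | 206 0-1 | 201 1-3 | 202 3-6 | 205 6-11 | 203 11-17 | 204 17-24 | 200 24-32 |
Completion: 200=32  201=3  202=6  203=17  204=24  205=11  206=1
Turnaround (C−A): 200=32  201=3  202=6  203=17  204=24  205=11  206=1
Waiting(204) = turnaround − burst = 24 − 7 = 17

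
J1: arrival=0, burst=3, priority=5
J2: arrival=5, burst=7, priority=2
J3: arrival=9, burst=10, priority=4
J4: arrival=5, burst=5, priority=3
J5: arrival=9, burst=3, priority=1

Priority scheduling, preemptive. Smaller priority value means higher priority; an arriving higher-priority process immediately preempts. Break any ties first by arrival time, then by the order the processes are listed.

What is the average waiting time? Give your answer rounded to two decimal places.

Timeline: | J1 0-3 | idle 3-5 | J2 5-9 | J5 9-12 | J2 12-15 | J4 15-20 | J3 20-30 |
Completion: J1=3  J2=15  J3=30  J4=20  J5=12
Waiting times: J1=0, J2=3, J3=11, J4=10, J5=0
Average waiting = (0+3+11+10+0) / 5 = 24/5 = 4.80

4.80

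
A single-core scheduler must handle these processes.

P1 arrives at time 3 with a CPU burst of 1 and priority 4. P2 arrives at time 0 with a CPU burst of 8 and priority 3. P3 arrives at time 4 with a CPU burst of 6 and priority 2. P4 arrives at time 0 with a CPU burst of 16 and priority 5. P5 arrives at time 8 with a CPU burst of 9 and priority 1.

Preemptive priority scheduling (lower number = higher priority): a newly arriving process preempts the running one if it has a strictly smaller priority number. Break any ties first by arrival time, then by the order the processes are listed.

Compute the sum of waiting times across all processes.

Timeline: | P2 0-4 | P3 4-8 | P5 8-17 | P3 17-19 | P2 19-23 | P1 23-24 | P4 24-40 |
Completion: P1=24  P2=23  P3=19  P4=40  P5=17
Turnaround (C−A): P1=21  P2=23  P3=15  P4=40  P5=9
Waiting = turnaround − burst: P1=20, P2=15, P3=9, P4=24, P5=0
Total waiting = 20 + 15 + 9 + 24 + 0 = 68

68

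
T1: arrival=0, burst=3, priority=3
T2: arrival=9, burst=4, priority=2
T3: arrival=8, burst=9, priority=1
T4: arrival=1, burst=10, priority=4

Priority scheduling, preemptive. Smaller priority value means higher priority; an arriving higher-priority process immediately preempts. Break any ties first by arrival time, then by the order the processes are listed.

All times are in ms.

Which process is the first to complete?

T1

Gantt: | T1 0-3 | T4 3-8 | T3 8-17 | T2 17-21 | T4 21-26 |
Completion: T1=3  T2=21  T3=17  T4=26
Turnaround (C−A): T1=3  T2=12  T3=9  T4=25
Finish order: T1 → T3 → T2 → T4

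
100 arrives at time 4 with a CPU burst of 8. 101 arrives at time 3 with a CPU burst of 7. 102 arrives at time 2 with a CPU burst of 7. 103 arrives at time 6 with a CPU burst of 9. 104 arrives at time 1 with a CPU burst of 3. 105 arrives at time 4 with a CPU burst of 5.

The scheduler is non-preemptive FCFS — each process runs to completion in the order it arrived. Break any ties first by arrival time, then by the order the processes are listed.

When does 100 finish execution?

26

Gantt: | idle 0-1 | 104 1-4 | 102 4-11 | 101 11-18 | 100 18-26 | 105 26-31 | 103 31-40 |
Completion: 100=26  101=18  102=11  103=40  104=4  105=31
Turnaround (C−A): 100=22  101=15  102=9  103=34  104=3  105=27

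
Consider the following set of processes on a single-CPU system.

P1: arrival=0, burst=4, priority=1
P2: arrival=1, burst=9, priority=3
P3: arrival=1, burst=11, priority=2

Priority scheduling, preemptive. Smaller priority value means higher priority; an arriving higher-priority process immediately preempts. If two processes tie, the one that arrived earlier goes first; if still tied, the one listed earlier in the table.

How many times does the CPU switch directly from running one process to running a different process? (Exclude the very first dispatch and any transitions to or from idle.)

2

Schedule: | P1 0-4 | P3 4-15 | P2 15-24 |
Completion: P1=4  P2=24  P3=15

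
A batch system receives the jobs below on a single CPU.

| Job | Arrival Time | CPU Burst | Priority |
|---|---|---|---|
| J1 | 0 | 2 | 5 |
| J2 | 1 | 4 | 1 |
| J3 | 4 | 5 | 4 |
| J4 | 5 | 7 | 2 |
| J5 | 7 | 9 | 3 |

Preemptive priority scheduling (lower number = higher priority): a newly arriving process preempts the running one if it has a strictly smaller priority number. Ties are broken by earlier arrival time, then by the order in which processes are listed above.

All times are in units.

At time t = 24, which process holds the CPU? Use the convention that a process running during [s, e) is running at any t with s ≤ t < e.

J3

Gantt: | J1 0-1 | J2 1-5 | J4 5-12 | J5 12-21 | J3 21-26 | J1 26-27 |
Completion: J1=27  J2=5  J3=26  J4=12  J5=21
Turnaround (C−A): J1=27  J2=4  J3=22  J4=7  J5=14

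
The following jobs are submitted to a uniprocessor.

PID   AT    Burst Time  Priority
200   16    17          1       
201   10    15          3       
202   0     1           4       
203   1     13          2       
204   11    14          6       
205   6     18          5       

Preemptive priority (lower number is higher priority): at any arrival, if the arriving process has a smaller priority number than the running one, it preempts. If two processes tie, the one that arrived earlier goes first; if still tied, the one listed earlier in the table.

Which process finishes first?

Schedule: | 202 0-1 | 203 1-14 | 201 14-16 | 200 16-33 | 201 33-46 | 205 46-64 | 204 64-78 |
Completion: 200=33  201=46  202=1  203=14  204=78  205=64
Finish order: 202 → 203 → 200 → 201 → 205 → 204

202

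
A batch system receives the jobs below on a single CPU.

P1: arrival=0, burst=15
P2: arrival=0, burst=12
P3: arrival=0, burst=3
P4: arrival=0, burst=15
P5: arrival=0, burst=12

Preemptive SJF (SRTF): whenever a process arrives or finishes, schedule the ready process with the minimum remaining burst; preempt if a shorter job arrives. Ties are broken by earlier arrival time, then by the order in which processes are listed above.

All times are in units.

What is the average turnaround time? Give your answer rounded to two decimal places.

28.80

Timeline: | P3 0-3 | P2 3-15 | P5 15-27 | P1 27-42 | P4 42-57 |
Completion: P1=42  P2=15  P3=3  P4=57  P5=27
Turnaround (C−A): P1=42  P2=15  P3=3  P4=57  P5=27
Turnaround times: P1=42, P2=15, P3=3, P4=57, P5=27
Average turnaround = (42+15+3+57+27) / 5 = 144/5 = 28.80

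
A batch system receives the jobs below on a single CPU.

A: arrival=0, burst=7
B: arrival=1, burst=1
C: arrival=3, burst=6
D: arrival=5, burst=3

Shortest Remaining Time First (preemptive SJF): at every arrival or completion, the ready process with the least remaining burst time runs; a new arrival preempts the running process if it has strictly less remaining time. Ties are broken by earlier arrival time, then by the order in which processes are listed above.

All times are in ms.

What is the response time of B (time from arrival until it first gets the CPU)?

Schedule: | A 0-1 | B 1-2 | A 2-8 | D 8-11 | C 11-17 |
Completion: A=8  B=2  C=17  D=11
Turnaround (C−A): A=8  B=1  C=14  D=6
Response(B) = first start − arrival = 1 − 1 = 0

0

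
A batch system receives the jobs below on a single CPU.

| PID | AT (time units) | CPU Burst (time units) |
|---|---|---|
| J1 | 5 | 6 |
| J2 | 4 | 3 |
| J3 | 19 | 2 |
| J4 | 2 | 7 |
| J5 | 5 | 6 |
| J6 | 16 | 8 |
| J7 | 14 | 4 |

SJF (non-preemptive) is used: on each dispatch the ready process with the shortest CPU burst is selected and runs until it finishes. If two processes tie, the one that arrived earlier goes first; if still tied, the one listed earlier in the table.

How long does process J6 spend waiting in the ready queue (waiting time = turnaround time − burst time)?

Timeline: | idle 0-2 | J4 2-9 | J2 9-12 | J1 12-18 | J7 18-22 | J3 22-24 | J5 24-30 | J6 30-38 |
Completion: J1=18  J2=12  J3=24  J4=9  J5=30  J6=38  J7=22
Turnaround (C−A): J1=13  J2=8  J3=5  J4=7  J5=25  J6=22  J7=8
Waiting(J6) = turnaround − burst = 22 − 8 = 14

14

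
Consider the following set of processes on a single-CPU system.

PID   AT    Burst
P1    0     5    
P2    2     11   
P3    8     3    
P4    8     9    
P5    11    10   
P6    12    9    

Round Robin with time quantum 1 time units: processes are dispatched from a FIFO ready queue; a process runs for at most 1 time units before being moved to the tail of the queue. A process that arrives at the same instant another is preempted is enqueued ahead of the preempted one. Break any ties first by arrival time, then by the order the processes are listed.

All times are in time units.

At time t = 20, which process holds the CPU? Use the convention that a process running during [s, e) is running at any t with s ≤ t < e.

P6

Timeline: | P1 0-2 | P2 2-3 | P1 3-4 | P2 4-5 | P1 5-6 | P2 6-7 | P1 7-8 | P2 8-9 | P3 9-10 | P4 10-11 | P2 11-12 | P3 12-13 | P5 13-14 | P4 14-15 | P6 15-16 | P2 16-17 | P3 17-18 | P5 18-19 | P4 19-20 | P6 20-21 | P2 21-22 | P5 22-23 | P4 23-24 | P6 24-25 | P2 25-26 | P5 26-27 | P4 27-28 | P6 28-29 | P2 29-30 | P5 30-31 | P4 31-32 | P6 32-33 | P2 33-34 | P5 34-35 | P4 35-36 | P6 36-37 | P2 37-38 | P5 38-39 | P4 39-40 | P6 40-41 | P5 41-42 | P4 42-43 | P6 43-44 | P5 44-45 | P6 45-46 | P5 46-47 |
Completion: P1=8  P2=38  P3=18  P4=43  P5=47  P6=46
Turnaround (C−A): P1=8  P2=36  P3=10  P4=35  P5=36  P6=34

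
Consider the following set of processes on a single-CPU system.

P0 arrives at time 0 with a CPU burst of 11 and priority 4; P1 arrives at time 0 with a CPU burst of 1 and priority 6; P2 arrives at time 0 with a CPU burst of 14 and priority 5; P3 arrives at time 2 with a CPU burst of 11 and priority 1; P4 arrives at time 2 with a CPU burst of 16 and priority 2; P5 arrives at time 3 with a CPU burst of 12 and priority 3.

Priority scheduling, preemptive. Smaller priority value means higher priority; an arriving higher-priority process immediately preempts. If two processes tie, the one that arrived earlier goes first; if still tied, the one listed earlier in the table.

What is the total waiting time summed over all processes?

Timeline: | P0 0-2 | P3 2-13 | P4 13-29 | P5 29-41 | P0 41-50 | P2 50-64 | P1 64-65 |
Completion: P0=50  P1=65  P2=64  P3=13  P4=29  P5=41
Turnaround (C−A): P0=50  P1=65  P2=64  P3=11  P4=27  P5=38
Waiting = turnaround − burst: P0=39, P1=64, P2=50, P3=0, P4=11, P5=26
Total waiting = 39 + 64 + 50 + 0 + 11 + 26 = 190

190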